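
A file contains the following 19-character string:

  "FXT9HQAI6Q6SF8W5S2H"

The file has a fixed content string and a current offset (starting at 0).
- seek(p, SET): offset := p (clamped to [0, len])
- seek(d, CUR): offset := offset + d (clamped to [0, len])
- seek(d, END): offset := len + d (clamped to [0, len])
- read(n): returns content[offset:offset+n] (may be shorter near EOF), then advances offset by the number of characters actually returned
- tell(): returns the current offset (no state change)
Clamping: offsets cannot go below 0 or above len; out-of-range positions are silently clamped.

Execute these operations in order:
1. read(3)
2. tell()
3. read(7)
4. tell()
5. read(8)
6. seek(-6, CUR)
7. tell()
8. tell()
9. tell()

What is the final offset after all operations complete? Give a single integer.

Answer: 12

Derivation:
After 1 (read(3)): returned 'FXT', offset=3
After 2 (tell()): offset=3
After 3 (read(7)): returned '9HQAI6Q', offset=10
After 4 (tell()): offset=10
After 5 (read(8)): returned '6SF8W5S2', offset=18
After 6 (seek(-6, CUR)): offset=12
After 7 (tell()): offset=12
After 8 (tell()): offset=12
After 9 (tell()): offset=12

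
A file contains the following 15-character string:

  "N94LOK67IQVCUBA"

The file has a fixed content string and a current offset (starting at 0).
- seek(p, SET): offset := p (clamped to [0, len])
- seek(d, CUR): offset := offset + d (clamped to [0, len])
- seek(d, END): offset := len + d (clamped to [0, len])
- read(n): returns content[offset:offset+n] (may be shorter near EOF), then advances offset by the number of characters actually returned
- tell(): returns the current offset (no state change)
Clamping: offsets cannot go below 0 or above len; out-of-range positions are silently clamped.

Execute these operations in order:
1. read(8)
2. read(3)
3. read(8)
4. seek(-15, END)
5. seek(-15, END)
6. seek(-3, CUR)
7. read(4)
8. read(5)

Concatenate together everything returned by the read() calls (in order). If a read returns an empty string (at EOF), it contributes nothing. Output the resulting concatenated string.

After 1 (read(8)): returned 'N94LOK67', offset=8
After 2 (read(3)): returned 'IQV', offset=11
After 3 (read(8)): returned 'CUBA', offset=15
After 4 (seek(-15, END)): offset=0
After 5 (seek(-15, END)): offset=0
After 6 (seek(-3, CUR)): offset=0
After 7 (read(4)): returned 'N94L', offset=4
After 8 (read(5)): returned 'OK67I', offset=9

Answer: N94LOK67IQVCUBAN94LOK67I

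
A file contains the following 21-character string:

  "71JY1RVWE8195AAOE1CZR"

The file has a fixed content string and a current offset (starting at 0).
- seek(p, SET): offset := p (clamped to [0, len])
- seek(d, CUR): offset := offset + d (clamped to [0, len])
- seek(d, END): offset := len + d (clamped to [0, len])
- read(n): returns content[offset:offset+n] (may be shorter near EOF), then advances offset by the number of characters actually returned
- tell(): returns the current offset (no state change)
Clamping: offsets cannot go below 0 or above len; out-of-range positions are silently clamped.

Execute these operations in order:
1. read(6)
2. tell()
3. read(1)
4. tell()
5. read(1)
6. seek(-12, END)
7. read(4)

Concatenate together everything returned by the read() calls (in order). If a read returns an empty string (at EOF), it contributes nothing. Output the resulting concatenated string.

Answer: 71JY1RVW8195

Derivation:
After 1 (read(6)): returned '71JY1R', offset=6
After 2 (tell()): offset=6
After 3 (read(1)): returned 'V', offset=7
After 4 (tell()): offset=7
After 5 (read(1)): returned 'W', offset=8
After 6 (seek(-12, END)): offset=9
After 7 (read(4)): returned '8195', offset=13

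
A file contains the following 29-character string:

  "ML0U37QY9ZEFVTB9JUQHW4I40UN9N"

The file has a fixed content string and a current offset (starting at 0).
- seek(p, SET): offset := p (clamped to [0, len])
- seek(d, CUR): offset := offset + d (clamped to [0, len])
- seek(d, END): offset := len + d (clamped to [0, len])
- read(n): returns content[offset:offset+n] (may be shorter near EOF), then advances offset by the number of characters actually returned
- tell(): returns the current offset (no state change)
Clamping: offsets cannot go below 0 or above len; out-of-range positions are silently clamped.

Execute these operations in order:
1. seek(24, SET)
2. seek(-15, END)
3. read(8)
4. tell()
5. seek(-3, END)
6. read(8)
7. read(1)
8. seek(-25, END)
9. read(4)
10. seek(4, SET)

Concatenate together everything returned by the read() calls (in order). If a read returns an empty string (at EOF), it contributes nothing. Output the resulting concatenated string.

Answer: B9JUQHW4N9N37QY

Derivation:
After 1 (seek(24, SET)): offset=24
After 2 (seek(-15, END)): offset=14
After 3 (read(8)): returned 'B9JUQHW4', offset=22
After 4 (tell()): offset=22
After 5 (seek(-3, END)): offset=26
After 6 (read(8)): returned 'N9N', offset=29
After 7 (read(1)): returned '', offset=29
After 8 (seek(-25, END)): offset=4
After 9 (read(4)): returned '37QY', offset=8
After 10 (seek(4, SET)): offset=4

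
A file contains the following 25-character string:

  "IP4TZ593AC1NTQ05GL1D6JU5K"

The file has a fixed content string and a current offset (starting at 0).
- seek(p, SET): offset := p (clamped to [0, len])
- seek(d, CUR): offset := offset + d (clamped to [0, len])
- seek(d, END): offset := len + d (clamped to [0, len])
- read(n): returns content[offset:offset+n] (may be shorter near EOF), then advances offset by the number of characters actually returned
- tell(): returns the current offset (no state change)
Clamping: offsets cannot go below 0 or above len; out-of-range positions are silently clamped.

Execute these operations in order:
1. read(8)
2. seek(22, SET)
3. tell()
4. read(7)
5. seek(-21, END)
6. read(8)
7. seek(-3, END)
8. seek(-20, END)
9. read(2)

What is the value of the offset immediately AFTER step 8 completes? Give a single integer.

After 1 (read(8)): returned 'IP4TZ593', offset=8
After 2 (seek(22, SET)): offset=22
After 3 (tell()): offset=22
After 4 (read(7)): returned 'U5K', offset=25
After 5 (seek(-21, END)): offset=4
After 6 (read(8)): returned 'Z593AC1N', offset=12
After 7 (seek(-3, END)): offset=22
After 8 (seek(-20, END)): offset=5

Answer: 5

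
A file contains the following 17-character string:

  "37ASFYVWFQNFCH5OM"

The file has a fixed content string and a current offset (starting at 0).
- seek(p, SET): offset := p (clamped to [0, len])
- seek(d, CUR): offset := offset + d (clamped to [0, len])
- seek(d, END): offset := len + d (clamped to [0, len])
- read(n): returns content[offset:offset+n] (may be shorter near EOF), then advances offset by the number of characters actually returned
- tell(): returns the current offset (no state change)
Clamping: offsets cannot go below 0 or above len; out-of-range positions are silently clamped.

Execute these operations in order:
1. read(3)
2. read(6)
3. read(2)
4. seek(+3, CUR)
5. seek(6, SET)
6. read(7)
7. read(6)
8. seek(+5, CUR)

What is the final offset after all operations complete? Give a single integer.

Answer: 17

Derivation:
After 1 (read(3)): returned '37A', offset=3
After 2 (read(6)): returned 'SFYVWF', offset=9
After 3 (read(2)): returned 'QN', offset=11
After 4 (seek(+3, CUR)): offset=14
After 5 (seek(6, SET)): offset=6
After 6 (read(7)): returned 'VWFQNFC', offset=13
After 7 (read(6)): returned 'H5OM', offset=17
After 8 (seek(+5, CUR)): offset=17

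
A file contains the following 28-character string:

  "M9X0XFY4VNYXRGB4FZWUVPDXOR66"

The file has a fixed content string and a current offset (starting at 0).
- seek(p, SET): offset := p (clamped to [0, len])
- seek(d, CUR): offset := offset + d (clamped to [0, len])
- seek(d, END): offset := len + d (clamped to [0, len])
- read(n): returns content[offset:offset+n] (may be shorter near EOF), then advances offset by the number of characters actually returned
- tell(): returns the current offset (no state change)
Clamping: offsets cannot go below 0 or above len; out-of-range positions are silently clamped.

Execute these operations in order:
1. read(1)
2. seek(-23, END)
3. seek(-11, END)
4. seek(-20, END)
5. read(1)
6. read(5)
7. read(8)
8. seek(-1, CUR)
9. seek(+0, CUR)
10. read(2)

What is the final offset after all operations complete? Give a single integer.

Answer: 23

Derivation:
After 1 (read(1)): returned 'M', offset=1
After 2 (seek(-23, END)): offset=5
After 3 (seek(-11, END)): offset=17
After 4 (seek(-20, END)): offset=8
After 5 (read(1)): returned 'V', offset=9
After 6 (read(5)): returned 'NYXRG', offset=14
After 7 (read(8)): returned 'B4FZWUVP', offset=22
After 8 (seek(-1, CUR)): offset=21
After 9 (seek(+0, CUR)): offset=21
After 10 (read(2)): returned 'PD', offset=23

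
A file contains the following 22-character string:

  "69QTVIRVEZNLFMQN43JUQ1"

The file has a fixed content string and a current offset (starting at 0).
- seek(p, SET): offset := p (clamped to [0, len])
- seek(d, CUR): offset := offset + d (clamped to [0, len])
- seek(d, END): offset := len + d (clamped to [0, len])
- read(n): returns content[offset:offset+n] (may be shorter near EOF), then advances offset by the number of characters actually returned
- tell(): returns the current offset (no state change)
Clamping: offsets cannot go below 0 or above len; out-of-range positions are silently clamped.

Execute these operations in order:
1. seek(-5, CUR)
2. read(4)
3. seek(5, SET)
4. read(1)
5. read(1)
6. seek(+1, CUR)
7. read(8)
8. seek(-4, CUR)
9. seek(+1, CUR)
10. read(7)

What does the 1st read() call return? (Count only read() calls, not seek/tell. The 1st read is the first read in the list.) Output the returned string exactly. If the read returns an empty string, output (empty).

After 1 (seek(-5, CUR)): offset=0
After 2 (read(4)): returned '69QT', offset=4
After 3 (seek(5, SET)): offset=5
After 4 (read(1)): returned 'I', offset=6
After 5 (read(1)): returned 'R', offset=7
After 6 (seek(+1, CUR)): offset=8
After 7 (read(8)): returned 'EZNLFMQN', offset=16
After 8 (seek(-4, CUR)): offset=12
After 9 (seek(+1, CUR)): offset=13
After 10 (read(7)): returned 'MQN43JU', offset=20

Answer: 69QT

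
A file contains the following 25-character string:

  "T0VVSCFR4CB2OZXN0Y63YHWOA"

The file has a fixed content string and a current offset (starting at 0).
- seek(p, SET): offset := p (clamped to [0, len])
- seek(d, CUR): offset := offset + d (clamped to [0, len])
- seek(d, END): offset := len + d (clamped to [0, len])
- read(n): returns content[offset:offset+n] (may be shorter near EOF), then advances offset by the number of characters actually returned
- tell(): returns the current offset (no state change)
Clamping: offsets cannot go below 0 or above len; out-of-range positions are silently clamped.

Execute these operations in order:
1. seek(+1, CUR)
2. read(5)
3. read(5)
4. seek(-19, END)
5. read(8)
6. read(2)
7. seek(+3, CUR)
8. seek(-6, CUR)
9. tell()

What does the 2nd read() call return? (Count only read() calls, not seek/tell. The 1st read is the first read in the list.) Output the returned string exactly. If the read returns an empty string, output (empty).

After 1 (seek(+1, CUR)): offset=1
After 2 (read(5)): returned '0VVSC', offset=6
After 3 (read(5)): returned 'FR4CB', offset=11
After 4 (seek(-19, END)): offset=6
After 5 (read(8)): returned 'FR4CB2OZ', offset=14
After 6 (read(2)): returned 'XN', offset=16
After 7 (seek(+3, CUR)): offset=19
After 8 (seek(-6, CUR)): offset=13
After 9 (tell()): offset=13

Answer: FR4CB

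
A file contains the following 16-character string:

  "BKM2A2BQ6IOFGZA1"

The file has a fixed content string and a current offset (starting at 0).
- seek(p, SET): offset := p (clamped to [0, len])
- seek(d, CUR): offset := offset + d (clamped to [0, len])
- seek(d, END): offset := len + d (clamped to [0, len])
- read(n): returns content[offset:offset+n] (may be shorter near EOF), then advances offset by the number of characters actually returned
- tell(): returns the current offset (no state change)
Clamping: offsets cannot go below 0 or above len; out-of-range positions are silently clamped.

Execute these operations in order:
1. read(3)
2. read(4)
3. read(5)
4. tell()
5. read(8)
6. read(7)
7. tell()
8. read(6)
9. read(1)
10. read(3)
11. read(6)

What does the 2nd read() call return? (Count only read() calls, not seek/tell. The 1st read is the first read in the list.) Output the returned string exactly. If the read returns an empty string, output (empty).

After 1 (read(3)): returned 'BKM', offset=3
After 2 (read(4)): returned '2A2B', offset=7
After 3 (read(5)): returned 'Q6IOF', offset=12
After 4 (tell()): offset=12
After 5 (read(8)): returned 'GZA1', offset=16
After 6 (read(7)): returned '', offset=16
After 7 (tell()): offset=16
After 8 (read(6)): returned '', offset=16
After 9 (read(1)): returned '', offset=16
After 10 (read(3)): returned '', offset=16
After 11 (read(6)): returned '', offset=16

Answer: 2A2B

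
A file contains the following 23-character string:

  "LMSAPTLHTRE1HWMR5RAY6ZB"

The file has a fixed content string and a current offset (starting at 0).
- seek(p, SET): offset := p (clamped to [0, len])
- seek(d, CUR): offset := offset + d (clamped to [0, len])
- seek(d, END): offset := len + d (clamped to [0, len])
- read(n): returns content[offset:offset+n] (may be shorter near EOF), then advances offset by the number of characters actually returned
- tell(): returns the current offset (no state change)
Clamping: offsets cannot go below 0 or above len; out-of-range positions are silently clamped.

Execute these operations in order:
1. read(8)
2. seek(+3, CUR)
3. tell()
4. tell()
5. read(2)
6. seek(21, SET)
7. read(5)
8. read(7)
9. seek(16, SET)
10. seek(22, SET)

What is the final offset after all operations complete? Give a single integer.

After 1 (read(8)): returned 'LMSAPTLH', offset=8
After 2 (seek(+3, CUR)): offset=11
After 3 (tell()): offset=11
After 4 (tell()): offset=11
After 5 (read(2)): returned '1H', offset=13
After 6 (seek(21, SET)): offset=21
After 7 (read(5)): returned 'ZB', offset=23
After 8 (read(7)): returned '', offset=23
After 9 (seek(16, SET)): offset=16
After 10 (seek(22, SET)): offset=22

Answer: 22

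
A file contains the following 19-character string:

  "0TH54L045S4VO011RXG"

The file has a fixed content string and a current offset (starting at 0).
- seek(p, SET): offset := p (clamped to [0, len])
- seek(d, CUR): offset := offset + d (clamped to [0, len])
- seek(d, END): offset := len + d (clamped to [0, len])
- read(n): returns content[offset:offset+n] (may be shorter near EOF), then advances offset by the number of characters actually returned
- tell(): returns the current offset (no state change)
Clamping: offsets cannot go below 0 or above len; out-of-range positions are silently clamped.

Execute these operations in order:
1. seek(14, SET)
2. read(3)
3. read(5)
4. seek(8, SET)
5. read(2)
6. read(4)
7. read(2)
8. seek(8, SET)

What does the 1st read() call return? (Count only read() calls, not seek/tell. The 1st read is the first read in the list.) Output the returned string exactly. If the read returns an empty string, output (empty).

Answer: 11R

Derivation:
After 1 (seek(14, SET)): offset=14
After 2 (read(3)): returned '11R', offset=17
After 3 (read(5)): returned 'XG', offset=19
After 4 (seek(8, SET)): offset=8
After 5 (read(2)): returned '5S', offset=10
After 6 (read(4)): returned '4VO0', offset=14
After 7 (read(2)): returned '11', offset=16
After 8 (seek(8, SET)): offset=8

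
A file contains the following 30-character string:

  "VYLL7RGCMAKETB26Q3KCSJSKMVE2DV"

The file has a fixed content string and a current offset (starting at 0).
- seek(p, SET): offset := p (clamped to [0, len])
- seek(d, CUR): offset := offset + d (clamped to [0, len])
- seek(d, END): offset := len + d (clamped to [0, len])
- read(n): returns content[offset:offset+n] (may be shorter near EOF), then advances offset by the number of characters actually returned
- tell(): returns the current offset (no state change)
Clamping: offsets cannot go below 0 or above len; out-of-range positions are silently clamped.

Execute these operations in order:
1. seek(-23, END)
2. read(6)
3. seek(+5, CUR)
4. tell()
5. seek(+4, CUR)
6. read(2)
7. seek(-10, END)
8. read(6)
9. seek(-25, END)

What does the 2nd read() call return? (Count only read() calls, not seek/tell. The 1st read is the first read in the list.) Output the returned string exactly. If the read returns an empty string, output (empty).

Answer: SK

Derivation:
After 1 (seek(-23, END)): offset=7
After 2 (read(6)): returned 'CMAKET', offset=13
After 3 (seek(+5, CUR)): offset=18
After 4 (tell()): offset=18
After 5 (seek(+4, CUR)): offset=22
After 6 (read(2)): returned 'SK', offset=24
After 7 (seek(-10, END)): offset=20
After 8 (read(6)): returned 'SJSKMV', offset=26
After 9 (seek(-25, END)): offset=5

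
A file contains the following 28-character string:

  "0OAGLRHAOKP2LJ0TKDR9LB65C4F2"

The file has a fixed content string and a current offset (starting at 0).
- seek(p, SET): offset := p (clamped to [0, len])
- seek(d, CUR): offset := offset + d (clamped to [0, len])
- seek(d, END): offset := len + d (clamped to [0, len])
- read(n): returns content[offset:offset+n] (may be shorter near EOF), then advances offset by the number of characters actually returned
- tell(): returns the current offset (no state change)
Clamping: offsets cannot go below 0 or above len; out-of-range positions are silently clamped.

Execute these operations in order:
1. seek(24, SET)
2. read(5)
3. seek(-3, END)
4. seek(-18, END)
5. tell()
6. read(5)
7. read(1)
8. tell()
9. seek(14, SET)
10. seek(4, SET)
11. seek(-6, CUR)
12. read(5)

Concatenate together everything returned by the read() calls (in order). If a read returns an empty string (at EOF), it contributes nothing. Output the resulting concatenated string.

After 1 (seek(24, SET)): offset=24
After 2 (read(5)): returned 'C4F2', offset=28
After 3 (seek(-3, END)): offset=25
After 4 (seek(-18, END)): offset=10
After 5 (tell()): offset=10
After 6 (read(5)): returned 'P2LJ0', offset=15
After 7 (read(1)): returned 'T', offset=16
After 8 (tell()): offset=16
After 9 (seek(14, SET)): offset=14
After 10 (seek(4, SET)): offset=4
After 11 (seek(-6, CUR)): offset=0
After 12 (read(5)): returned '0OAGL', offset=5

Answer: C4F2P2LJ0T0OAGL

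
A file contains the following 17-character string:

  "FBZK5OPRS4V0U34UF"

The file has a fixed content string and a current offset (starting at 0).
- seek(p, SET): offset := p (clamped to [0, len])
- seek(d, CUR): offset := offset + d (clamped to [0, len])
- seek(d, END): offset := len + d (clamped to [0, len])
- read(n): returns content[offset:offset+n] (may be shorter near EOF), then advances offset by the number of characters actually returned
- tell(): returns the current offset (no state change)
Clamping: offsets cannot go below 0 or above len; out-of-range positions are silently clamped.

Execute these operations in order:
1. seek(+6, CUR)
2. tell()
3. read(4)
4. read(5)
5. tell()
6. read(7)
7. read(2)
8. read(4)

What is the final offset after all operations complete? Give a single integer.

Answer: 17

Derivation:
After 1 (seek(+6, CUR)): offset=6
After 2 (tell()): offset=6
After 3 (read(4)): returned 'PRS4', offset=10
After 4 (read(5)): returned 'V0U34', offset=15
After 5 (tell()): offset=15
After 6 (read(7)): returned 'UF', offset=17
After 7 (read(2)): returned '', offset=17
After 8 (read(4)): returned '', offset=17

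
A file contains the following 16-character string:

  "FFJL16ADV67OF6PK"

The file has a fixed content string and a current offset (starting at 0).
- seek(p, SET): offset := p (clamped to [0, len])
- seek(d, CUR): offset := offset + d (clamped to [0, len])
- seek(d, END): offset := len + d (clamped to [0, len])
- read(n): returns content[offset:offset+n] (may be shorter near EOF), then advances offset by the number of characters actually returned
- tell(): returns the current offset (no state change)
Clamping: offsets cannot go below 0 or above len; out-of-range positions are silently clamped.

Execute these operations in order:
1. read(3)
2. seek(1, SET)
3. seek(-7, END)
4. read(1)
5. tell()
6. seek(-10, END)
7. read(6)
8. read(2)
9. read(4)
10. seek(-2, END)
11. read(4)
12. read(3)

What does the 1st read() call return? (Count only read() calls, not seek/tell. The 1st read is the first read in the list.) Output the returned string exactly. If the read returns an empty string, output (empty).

Answer: FFJ

Derivation:
After 1 (read(3)): returned 'FFJ', offset=3
After 2 (seek(1, SET)): offset=1
After 3 (seek(-7, END)): offset=9
After 4 (read(1)): returned '6', offset=10
After 5 (tell()): offset=10
After 6 (seek(-10, END)): offset=6
After 7 (read(6)): returned 'ADV67O', offset=12
After 8 (read(2)): returned 'F6', offset=14
After 9 (read(4)): returned 'PK', offset=16
After 10 (seek(-2, END)): offset=14
After 11 (read(4)): returned 'PK', offset=16
After 12 (read(3)): returned '', offset=16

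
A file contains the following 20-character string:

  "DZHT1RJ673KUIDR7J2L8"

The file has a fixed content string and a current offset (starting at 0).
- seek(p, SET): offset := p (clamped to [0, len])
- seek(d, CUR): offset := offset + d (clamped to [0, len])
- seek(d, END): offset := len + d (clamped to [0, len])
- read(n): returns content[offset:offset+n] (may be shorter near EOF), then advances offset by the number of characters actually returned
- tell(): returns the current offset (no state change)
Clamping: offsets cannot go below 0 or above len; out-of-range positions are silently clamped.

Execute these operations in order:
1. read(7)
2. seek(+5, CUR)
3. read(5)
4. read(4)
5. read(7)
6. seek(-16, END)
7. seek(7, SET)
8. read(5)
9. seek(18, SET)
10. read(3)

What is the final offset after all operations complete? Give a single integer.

Answer: 20

Derivation:
After 1 (read(7)): returned 'DZHT1RJ', offset=7
After 2 (seek(+5, CUR)): offset=12
After 3 (read(5)): returned 'IDR7J', offset=17
After 4 (read(4)): returned '2L8', offset=20
After 5 (read(7)): returned '', offset=20
After 6 (seek(-16, END)): offset=4
After 7 (seek(7, SET)): offset=7
After 8 (read(5)): returned '673KU', offset=12
After 9 (seek(18, SET)): offset=18
After 10 (read(3)): returned 'L8', offset=20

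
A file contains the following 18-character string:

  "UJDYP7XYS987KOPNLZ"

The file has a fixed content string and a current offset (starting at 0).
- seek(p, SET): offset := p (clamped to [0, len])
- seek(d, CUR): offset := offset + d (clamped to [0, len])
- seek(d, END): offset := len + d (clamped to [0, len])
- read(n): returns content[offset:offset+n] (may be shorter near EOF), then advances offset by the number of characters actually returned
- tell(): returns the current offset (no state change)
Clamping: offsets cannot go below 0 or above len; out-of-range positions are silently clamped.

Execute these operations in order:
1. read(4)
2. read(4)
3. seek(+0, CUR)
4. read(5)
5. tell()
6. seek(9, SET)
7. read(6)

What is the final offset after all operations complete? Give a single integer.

After 1 (read(4)): returned 'UJDY', offset=4
After 2 (read(4)): returned 'P7XY', offset=8
After 3 (seek(+0, CUR)): offset=8
After 4 (read(5)): returned 'S987K', offset=13
After 5 (tell()): offset=13
After 6 (seek(9, SET)): offset=9
After 7 (read(6)): returned '987KOP', offset=15

Answer: 15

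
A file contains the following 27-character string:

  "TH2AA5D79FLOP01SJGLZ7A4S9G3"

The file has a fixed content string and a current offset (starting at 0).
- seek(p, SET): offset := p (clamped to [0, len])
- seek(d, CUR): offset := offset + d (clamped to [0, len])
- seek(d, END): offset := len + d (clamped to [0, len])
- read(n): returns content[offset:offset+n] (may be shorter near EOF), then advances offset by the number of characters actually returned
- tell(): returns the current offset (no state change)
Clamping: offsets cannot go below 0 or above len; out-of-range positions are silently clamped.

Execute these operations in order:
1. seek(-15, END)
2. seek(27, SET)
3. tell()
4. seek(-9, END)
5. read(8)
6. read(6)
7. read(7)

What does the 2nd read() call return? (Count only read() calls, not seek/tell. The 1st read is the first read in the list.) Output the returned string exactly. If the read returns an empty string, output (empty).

Answer: 3

Derivation:
After 1 (seek(-15, END)): offset=12
After 2 (seek(27, SET)): offset=27
After 3 (tell()): offset=27
After 4 (seek(-9, END)): offset=18
After 5 (read(8)): returned 'LZ7A4S9G', offset=26
After 6 (read(6)): returned '3', offset=27
After 7 (read(7)): returned '', offset=27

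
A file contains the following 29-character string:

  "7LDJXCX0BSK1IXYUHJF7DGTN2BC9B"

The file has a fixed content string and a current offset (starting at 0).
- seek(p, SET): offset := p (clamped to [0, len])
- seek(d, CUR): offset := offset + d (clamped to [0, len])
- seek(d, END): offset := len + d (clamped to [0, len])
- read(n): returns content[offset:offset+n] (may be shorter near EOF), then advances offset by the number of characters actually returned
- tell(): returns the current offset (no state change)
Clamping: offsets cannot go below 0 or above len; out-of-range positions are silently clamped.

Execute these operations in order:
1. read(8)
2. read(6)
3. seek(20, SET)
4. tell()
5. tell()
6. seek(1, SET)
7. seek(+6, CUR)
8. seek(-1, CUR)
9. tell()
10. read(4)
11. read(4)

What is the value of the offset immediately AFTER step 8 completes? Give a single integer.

After 1 (read(8)): returned '7LDJXCX0', offset=8
After 2 (read(6)): returned 'BSK1IX', offset=14
After 3 (seek(20, SET)): offset=20
After 4 (tell()): offset=20
After 5 (tell()): offset=20
After 6 (seek(1, SET)): offset=1
After 7 (seek(+6, CUR)): offset=7
After 8 (seek(-1, CUR)): offset=6

Answer: 6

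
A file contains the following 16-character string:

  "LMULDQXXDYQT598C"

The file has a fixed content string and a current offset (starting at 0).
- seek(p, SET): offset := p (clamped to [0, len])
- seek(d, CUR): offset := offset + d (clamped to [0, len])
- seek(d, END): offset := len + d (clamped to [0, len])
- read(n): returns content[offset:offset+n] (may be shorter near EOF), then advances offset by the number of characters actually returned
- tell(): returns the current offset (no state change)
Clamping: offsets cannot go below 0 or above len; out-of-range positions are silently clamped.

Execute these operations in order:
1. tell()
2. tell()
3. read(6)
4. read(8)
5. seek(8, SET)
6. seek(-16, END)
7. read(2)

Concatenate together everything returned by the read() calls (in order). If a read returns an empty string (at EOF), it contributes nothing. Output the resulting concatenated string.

Answer: LMULDQXXDYQT59LM

Derivation:
After 1 (tell()): offset=0
After 2 (tell()): offset=0
After 3 (read(6)): returned 'LMULDQ', offset=6
After 4 (read(8)): returned 'XXDYQT59', offset=14
After 5 (seek(8, SET)): offset=8
After 6 (seek(-16, END)): offset=0
After 7 (read(2)): returned 'LM', offset=2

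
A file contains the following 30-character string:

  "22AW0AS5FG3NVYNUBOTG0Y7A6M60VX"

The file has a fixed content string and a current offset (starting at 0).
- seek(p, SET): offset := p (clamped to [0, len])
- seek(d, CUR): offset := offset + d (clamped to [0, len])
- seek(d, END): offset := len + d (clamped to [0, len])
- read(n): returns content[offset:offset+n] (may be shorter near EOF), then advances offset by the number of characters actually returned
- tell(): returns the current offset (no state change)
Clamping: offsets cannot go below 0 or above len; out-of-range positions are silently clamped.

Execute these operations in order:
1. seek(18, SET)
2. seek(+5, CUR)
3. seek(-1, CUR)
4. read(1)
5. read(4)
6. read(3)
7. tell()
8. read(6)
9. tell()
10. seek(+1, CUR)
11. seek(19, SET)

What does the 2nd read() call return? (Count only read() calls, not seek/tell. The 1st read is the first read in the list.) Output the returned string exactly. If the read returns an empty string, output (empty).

After 1 (seek(18, SET)): offset=18
After 2 (seek(+5, CUR)): offset=23
After 3 (seek(-1, CUR)): offset=22
After 4 (read(1)): returned '7', offset=23
After 5 (read(4)): returned 'A6M6', offset=27
After 6 (read(3)): returned '0VX', offset=30
After 7 (tell()): offset=30
After 8 (read(6)): returned '', offset=30
After 9 (tell()): offset=30
After 10 (seek(+1, CUR)): offset=30
After 11 (seek(19, SET)): offset=19

Answer: A6M6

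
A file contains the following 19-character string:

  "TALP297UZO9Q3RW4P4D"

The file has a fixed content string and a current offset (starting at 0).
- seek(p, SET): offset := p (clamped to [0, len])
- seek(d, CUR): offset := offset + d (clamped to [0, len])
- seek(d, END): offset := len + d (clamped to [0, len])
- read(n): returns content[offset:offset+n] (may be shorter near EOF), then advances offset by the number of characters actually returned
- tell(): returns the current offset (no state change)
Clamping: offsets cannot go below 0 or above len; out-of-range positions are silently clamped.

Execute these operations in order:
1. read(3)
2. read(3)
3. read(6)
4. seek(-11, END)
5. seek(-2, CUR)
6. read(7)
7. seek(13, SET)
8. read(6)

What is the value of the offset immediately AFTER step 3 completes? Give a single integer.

Answer: 12

Derivation:
After 1 (read(3)): returned 'TAL', offset=3
After 2 (read(3)): returned 'P29', offset=6
After 3 (read(6)): returned '7UZO9Q', offset=12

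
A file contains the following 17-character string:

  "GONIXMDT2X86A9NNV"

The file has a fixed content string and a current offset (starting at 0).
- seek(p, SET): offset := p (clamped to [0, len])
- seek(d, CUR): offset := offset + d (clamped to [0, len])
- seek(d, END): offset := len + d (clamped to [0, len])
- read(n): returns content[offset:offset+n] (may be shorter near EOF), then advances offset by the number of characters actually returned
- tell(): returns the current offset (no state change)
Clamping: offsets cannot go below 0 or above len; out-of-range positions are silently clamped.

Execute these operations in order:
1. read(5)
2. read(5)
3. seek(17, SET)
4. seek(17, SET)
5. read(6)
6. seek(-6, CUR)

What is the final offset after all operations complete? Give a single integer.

Answer: 11

Derivation:
After 1 (read(5)): returned 'GONIX', offset=5
After 2 (read(5)): returned 'MDT2X', offset=10
After 3 (seek(17, SET)): offset=17
After 4 (seek(17, SET)): offset=17
After 5 (read(6)): returned '', offset=17
After 6 (seek(-6, CUR)): offset=11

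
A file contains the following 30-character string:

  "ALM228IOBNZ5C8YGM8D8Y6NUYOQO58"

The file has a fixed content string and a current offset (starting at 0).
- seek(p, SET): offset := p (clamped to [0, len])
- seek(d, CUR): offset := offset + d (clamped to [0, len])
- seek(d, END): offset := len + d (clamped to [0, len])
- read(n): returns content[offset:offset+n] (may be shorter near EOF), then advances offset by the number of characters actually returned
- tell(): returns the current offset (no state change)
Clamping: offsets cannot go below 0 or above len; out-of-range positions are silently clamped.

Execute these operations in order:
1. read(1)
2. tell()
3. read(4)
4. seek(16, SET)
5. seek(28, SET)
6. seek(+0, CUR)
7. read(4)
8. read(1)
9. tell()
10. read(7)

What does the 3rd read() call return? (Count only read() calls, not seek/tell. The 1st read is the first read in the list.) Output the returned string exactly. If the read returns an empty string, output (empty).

Answer: 58

Derivation:
After 1 (read(1)): returned 'A', offset=1
After 2 (tell()): offset=1
After 3 (read(4)): returned 'LM22', offset=5
After 4 (seek(16, SET)): offset=16
After 5 (seek(28, SET)): offset=28
After 6 (seek(+0, CUR)): offset=28
After 7 (read(4)): returned '58', offset=30
After 8 (read(1)): returned '', offset=30
After 9 (tell()): offset=30
After 10 (read(7)): returned '', offset=30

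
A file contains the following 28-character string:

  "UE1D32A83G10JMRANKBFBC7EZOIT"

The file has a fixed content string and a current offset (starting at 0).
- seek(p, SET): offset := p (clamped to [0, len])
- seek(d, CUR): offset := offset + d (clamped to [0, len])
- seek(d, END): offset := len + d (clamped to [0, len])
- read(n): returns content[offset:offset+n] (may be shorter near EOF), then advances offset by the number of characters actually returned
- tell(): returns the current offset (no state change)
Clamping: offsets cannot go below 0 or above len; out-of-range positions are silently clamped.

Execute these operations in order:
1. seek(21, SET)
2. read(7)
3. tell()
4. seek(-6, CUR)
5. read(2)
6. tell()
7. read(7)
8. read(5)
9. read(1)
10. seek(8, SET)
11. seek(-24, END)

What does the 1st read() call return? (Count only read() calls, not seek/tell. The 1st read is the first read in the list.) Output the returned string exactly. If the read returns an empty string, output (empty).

Answer: C7EZOIT

Derivation:
After 1 (seek(21, SET)): offset=21
After 2 (read(7)): returned 'C7EZOIT', offset=28
After 3 (tell()): offset=28
After 4 (seek(-6, CUR)): offset=22
After 5 (read(2)): returned '7E', offset=24
After 6 (tell()): offset=24
After 7 (read(7)): returned 'ZOIT', offset=28
After 8 (read(5)): returned '', offset=28
After 9 (read(1)): returned '', offset=28
After 10 (seek(8, SET)): offset=8
After 11 (seek(-24, END)): offset=4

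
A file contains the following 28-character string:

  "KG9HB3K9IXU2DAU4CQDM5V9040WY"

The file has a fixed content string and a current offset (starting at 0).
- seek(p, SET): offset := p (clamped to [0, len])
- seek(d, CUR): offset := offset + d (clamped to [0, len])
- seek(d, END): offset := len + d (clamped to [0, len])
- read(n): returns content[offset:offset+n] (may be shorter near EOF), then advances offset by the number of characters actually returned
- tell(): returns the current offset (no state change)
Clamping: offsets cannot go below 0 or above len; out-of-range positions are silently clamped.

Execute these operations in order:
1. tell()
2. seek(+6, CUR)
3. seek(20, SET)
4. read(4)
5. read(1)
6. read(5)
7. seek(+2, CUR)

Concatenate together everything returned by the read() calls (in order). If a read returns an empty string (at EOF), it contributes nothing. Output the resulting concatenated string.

After 1 (tell()): offset=0
After 2 (seek(+6, CUR)): offset=6
After 3 (seek(20, SET)): offset=20
After 4 (read(4)): returned '5V90', offset=24
After 5 (read(1)): returned '4', offset=25
After 6 (read(5)): returned '0WY', offset=28
After 7 (seek(+2, CUR)): offset=28

Answer: 5V9040WY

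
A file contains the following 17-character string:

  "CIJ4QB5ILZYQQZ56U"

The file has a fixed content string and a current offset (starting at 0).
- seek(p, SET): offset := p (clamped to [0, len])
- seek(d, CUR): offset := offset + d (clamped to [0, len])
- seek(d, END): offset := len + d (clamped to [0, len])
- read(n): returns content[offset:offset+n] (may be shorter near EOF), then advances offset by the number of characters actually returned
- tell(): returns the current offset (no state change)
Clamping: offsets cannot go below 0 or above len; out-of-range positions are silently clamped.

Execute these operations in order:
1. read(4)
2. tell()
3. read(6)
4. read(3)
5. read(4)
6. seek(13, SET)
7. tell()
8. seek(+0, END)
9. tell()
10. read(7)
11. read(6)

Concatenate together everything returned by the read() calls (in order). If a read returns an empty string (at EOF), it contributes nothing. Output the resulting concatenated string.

Answer: CIJ4QB5ILZYQQZ56U

Derivation:
After 1 (read(4)): returned 'CIJ4', offset=4
After 2 (tell()): offset=4
After 3 (read(6)): returned 'QB5ILZ', offset=10
After 4 (read(3)): returned 'YQQ', offset=13
After 5 (read(4)): returned 'Z56U', offset=17
After 6 (seek(13, SET)): offset=13
After 7 (tell()): offset=13
After 8 (seek(+0, END)): offset=17
After 9 (tell()): offset=17
After 10 (read(7)): returned '', offset=17
After 11 (read(6)): returned '', offset=17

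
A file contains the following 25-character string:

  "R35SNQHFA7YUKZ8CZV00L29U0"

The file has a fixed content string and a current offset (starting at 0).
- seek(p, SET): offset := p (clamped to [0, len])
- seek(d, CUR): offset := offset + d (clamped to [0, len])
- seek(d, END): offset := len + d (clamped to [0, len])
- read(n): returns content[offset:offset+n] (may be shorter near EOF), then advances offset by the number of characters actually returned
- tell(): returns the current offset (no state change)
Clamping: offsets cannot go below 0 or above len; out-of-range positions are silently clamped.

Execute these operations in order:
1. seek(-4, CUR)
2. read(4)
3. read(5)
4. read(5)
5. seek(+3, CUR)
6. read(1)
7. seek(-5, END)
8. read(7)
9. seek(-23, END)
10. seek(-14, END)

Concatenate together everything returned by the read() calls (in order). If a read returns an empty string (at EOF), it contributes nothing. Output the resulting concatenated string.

After 1 (seek(-4, CUR)): offset=0
After 2 (read(4)): returned 'R35S', offset=4
After 3 (read(5)): returned 'NQHFA', offset=9
After 4 (read(5)): returned '7YUKZ', offset=14
After 5 (seek(+3, CUR)): offset=17
After 6 (read(1)): returned 'V', offset=18
After 7 (seek(-5, END)): offset=20
After 8 (read(7)): returned 'L29U0', offset=25
After 9 (seek(-23, END)): offset=2
After 10 (seek(-14, END)): offset=11

Answer: R35SNQHFA7YUKZVL29U0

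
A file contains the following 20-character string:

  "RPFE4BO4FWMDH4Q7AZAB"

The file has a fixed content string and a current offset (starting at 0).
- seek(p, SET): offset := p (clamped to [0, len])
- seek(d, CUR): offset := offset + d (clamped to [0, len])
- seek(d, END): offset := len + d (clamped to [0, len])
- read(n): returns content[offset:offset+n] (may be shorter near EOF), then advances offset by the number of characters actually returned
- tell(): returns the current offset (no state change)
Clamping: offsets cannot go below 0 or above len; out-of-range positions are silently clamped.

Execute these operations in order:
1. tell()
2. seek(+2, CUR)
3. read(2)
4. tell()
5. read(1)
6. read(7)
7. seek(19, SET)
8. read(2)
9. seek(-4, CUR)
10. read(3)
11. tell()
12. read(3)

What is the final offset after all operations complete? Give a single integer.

Answer: 20

Derivation:
After 1 (tell()): offset=0
After 2 (seek(+2, CUR)): offset=2
After 3 (read(2)): returned 'FE', offset=4
After 4 (tell()): offset=4
After 5 (read(1)): returned '4', offset=5
After 6 (read(7)): returned 'BO4FWMD', offset=12
After 7 (seek(19, SET)): offset=19
After 8 (read(2)): returned 'B', offset=20
After 9 (seek(-4, CUR)): offset=16
After 10 (read(3)): returned 'AZA', offset=19
After 11 (tell()): offset=19
After 12 (read(3)): returned 'B', offset=20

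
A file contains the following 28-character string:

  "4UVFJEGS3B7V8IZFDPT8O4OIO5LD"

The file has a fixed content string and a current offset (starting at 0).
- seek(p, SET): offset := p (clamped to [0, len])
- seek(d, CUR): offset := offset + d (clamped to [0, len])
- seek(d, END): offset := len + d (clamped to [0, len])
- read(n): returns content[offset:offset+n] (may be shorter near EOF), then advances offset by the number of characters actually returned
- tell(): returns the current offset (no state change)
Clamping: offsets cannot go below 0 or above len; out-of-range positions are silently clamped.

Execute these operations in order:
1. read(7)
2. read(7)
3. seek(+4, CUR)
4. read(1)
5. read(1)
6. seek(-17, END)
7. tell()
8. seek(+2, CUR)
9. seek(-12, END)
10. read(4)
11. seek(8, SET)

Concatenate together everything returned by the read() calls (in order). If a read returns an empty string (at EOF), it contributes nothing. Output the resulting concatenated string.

After 1 (read(7)): returned '4UVFJEG', offset=7
After 2 (read(7)): returned 'S3B7V8I', offset=14
After 3 (seek(+4, CUR)): offset=18
After 4 (read(1)): returned 'T', offset=19
After 5 (read(1)): returned '8', offset=20
After 6 (seek(-17, END)): offset=11
After 7 (tell()): offset=11
After 8 (seek(+2, CUR)): offset=13
After 9 (seek(-12, END)): offset=16
After 10 (read(4)): returned 'DPT8', offset=20
After 11 (seek(8, SET)): offset=8

Answer: 4UVFJEGS3B7V8IT8DPT8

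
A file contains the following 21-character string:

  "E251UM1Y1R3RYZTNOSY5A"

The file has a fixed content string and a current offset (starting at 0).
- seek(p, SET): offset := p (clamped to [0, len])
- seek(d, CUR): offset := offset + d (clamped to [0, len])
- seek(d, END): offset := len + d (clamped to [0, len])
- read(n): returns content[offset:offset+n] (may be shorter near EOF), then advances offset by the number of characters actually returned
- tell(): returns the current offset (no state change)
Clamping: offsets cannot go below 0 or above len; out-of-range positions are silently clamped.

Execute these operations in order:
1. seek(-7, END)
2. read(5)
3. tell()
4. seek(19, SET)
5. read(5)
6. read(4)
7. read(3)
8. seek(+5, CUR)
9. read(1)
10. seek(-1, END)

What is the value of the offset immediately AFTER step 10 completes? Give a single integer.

After 1 (seek(-7, END)): offset=14
After 2 (read(5)): returned 'TNOSY', offset=19
After 3 (tell()): offset=19
After 4 (seek(19, SET)): offset=19
After 5 (read(5)): returned '5A', offset=21
After 6 (read(4)): returned '', offset=21
After 7 (read(3)): returned '', offset=21
After 8 (seek(+5, CUR)): offset=21
After 9 (read(1)): returned '', offset=21
After 10 (seek(-1, END)): offset=20

Answer: 20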